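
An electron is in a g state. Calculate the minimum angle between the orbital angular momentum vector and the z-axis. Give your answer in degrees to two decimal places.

A g state has l = 4.
|L|² = l(l+1)ℏ² = 20ℏ², so |L| = 2√5 ℏ.
The smallest angle corresponds to the largest L_z, i.e. m_l = l = 4, giving L_z = 4ℏ.
cos θ_min = 4/√20, so θ_min ≈ 26.57°.

θ_min ≈ 26.57°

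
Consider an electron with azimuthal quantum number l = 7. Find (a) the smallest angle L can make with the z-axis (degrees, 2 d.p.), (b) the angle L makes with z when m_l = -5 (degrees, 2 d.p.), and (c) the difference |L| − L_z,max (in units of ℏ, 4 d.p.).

θ_min ≈ 20.70°; θ(m_l=-5) ≈ 131.92°; |L|−L_z,max ≈ 0.4833ℏ

cos θ_min = 7/√56, so θ_min ≈ 20.70°.
For m_l = -5: cos θ = -5/√56, θ ≈ 131.92°.
|L| − L_z,max = (2√14 − 7)ℏ ≈ 0.4833ℏ.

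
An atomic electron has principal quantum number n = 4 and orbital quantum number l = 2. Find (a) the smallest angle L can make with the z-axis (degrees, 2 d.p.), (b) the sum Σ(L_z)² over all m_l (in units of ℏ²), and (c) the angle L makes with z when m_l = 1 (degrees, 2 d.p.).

θ_min ≈ 35.26°; Σ(L_z)² = 10 ℏ²; θ(m_l=1) ≈ 65.91°

cos θ_min = 2/√6, so θ_min ≈ 35.26°.
Σ m_l² = 10, so Σ(L_z)² = 10 ℏ².
For m_l = 1: cos θ = 1/√6, θ ≈ 65.91°.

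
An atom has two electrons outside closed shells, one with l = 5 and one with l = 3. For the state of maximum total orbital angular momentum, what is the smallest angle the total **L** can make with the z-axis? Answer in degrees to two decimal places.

Angular momentum addition gives L = |l₁ − l₂|, …, l₁ + l₂.
L ∈ {2, 3, 4, 5, 6, 7, 8}.
The maximum is L = 8, with |L_tot| = ℏ√(8·9) = 6√2 ℏ.
The minimum angle with z is arccos(8/√72) ≈ 19.47°.

θ_min ≈ 19.47°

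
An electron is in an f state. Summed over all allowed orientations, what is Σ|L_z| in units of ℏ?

Σ|L_z| = 12 ℏ

An f state has l = 3.
The allowed m_l values are -3, -2, -1, 0, 1, 2, 3.
Σ|m_l| = 2·3(3+1)/2 = 12.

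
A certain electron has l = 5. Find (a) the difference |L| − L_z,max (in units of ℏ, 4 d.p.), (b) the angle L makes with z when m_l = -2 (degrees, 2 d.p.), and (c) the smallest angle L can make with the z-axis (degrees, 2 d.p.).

|L|−L_z,max ≈ 0.4772ℏ; θ(m_l=-2) ≈ 111.42°; θ_min ≈ 24.09°

|L| − L_z,max = (√30 − 5)ℏ ≈ 0.4772ℏ.
For m_l = -2: cos θ = -2/√30, θ ≈ 111.42°.
cos θ_min = 5/√30, so θ_min ≈ 24.09°.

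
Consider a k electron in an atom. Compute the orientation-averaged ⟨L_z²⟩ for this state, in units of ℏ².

⟨L_z²⟩ = 18.67 ℏ²

The letter k corresponds to l = 7.
m_l ∈ {-7, -6, -5, -4, -3, -2, -1, 0, 1, 2, 3, 4, 5, 6, 7}.
⟨L_z²⟩ = ℏ²·(Σ m_l²)/(2l+1) = ℏ²·280/15 = 18.67ℏ².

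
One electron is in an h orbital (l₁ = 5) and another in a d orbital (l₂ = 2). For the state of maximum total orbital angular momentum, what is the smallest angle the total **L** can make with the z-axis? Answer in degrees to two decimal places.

θ_min ≈ 20.70°

The total orbital quantum number L ranges from |l₁ − l₂| to l₁ + l₂ in integer steps.
L ∈ {3, 4, 5, 6, 7}.
The maximum is L = 7, with |L_tot| = ℏ√(7·8) = 2√14 ℏ.
The minimum angle with z is arccos(7/√56) ≈ 20.70°.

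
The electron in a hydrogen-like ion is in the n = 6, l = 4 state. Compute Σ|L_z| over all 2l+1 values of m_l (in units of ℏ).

m_l runs from −4 to 4, i.e. {-4, -3, -2, -1, 0, 1, 2, 3, 4}.
Σ|m_l| = 2·4(4+1)/2 = 20.

Σ|L_z| = 20 ℏ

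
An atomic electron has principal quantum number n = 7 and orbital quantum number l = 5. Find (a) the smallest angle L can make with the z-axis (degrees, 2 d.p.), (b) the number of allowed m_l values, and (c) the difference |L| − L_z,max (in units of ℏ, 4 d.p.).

cos θ_min = 5/√30, so θ_min ≈ 24.09°.
There are 2l+1 = 11 values of m_l.
|L| − L_z,max = (√30 − 5)ℏ ≈ 0.4772ℏ.

θ_min ≈ 24.09°; 11 values; |L|−L_z,max ≈ 0.4772ℏ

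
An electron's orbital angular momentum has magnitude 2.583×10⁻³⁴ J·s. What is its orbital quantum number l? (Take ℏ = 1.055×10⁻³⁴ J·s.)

In units of ℏ, |L| ≈ 2.448.
(|L|/ℏ)² = l(l+1) ≈ 5.99 ⇒ l = 2.

l = 2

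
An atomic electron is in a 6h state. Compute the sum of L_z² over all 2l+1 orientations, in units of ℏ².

For 6h, l = 5.
m_l ∈ {-5, -4, -3, -2, -1, 0, 1, 2, 3, 4, 5}.
Σ m_l² = 2·(1 + 4 + 9 + 16 + 25) = 110.

Σ(L_z)² = 110 ℏ²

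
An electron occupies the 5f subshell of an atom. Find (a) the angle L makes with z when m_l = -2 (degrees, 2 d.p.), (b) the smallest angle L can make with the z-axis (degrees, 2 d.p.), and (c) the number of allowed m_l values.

θ(m_l=-2) ≈ 125.26°; θ_min ≈ 30.00°; 7 values

For 5f, l = 3.
For m_l = -2: cos θ = -2/√12, θ ≈ 125.26°.
cos θ_min = 3/√12, so θ_min ≈ 30.00°.
There are 2l+1 = 7 values of m_l.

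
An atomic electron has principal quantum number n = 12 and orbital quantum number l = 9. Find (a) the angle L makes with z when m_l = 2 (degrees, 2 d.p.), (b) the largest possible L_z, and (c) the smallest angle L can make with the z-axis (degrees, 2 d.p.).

θ(m_l=2) ≈ 77.83°; L_z,max = 9ℏ; θ_min ≈ 18.43°

For m_l = 2: cos θ = 2/√90, θ ≈ 77.83°.
L_z,max = lℏ = 9ℏ.
cos θ_min = 9/√90, so θ_min ≈ 18.43°.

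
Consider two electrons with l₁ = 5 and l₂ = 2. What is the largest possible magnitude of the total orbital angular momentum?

|L_tot|_max = 2√14 ℏ ≈ 7.483ℏ

By the triangle rule, |l₁ − l₂| ≤ L ≤ l₁ + l₂.
So L can be 3, 4, 5, 6, 7.
The largest magnitude corresponds to L = 7: |L_tot| = ℏ√(7·8) = 2√14 ℏ.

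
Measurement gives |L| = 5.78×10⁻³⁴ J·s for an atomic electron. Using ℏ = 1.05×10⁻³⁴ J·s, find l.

l = 5

|L|/ℏ = (5.78×10⁻³⁴)/(1.05×10⁻³⁴) ≈ 5.505.
l(l+1) ≈ 5.505² ≈ 30.30, so l = 5.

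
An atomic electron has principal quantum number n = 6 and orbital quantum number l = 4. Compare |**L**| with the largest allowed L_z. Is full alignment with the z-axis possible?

No: L_z,max = 4ℏ < |L| = 2√5 ℏ ≈ 4.472ℏ

|L| = 2√5 ℏ ≈ 4.4721ℏ, while L_z,max = lℏ = 4ℏ.
Since |L| > L_z,max, the vector can never point exactly along z; the closest it comes is θ_min = arccos(4/√20) ≈ 26.6°.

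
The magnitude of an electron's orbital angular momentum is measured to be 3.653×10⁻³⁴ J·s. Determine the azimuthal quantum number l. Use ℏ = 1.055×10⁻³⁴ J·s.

|L|/ℏ = (3.653×10⁻³⁴)/(1.055×10⁻³⁴) ≈ 3.463.
Set l(l+1) = 11.99; the integer solution is l = 3.

l = 3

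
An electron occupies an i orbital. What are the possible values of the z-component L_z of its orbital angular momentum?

The letter i corresponds to l = 6.
L_z = m_l ℏ with m_l ranging from −l to +l in integer steps.
For l = 6: m_l ∈ {-6, -5, -4, -3, -2, -1, 0, 1, 2, 3, 4, 5, 6}.

L_z ∈ {−6ℏ, −5ℏ, −4ℏ, −3ℏ, −2ℏ, −ℏ, 0, ℏ, 2ℏ, 3ℏ, 4ℏ, 5ℏ, 6ℏ}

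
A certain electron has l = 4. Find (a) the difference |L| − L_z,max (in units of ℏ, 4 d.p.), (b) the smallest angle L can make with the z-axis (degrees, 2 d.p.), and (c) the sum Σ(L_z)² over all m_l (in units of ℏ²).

|L|−L_z,max ≈ 0.4721ℏ; θ_min ≈ 26.57°; Σ(L_z)² = 60 ℏ²

|L| − L_z,max = (2√5 − 4)ℏ ≈ 0.4721ℏ.
cos θ_min = 4/√20, so θ_min ≈ 26.57°.
Σ m_l² = 60, so Σ(L_z)² = 60 ℏ².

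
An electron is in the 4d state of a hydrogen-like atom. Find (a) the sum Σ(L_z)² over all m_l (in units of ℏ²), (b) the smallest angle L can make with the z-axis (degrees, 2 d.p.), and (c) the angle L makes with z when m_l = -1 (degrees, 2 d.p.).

4d means n = 4, l = 2.
Σ m_l² = 10, so Σ(L_z)² = 10 ℏ².
cos θ_min = 2/√6, so θ_min ≈ 35.26°.
For m_l = -1: cos θ = -1/√6, θ ≈ 114.09°.

Σ(L_z)² = 10 ℏ²; θ_min ≈ 35.26°; θ(m_l=-1) ≈ 114.09°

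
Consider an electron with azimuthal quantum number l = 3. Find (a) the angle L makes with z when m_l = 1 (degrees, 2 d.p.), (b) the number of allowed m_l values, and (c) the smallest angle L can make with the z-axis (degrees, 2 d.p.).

For m_l = 1: cos θ = 1/√12, θ ≈ 73.22°.
There are 2l+1 = 7 values of m_l.
cos θ_min = 3/√12, so θ_min ≈ 30.00°.

θ(m_l=1) ≈ 73.22°; 7 values; θ_min ≈ 30.00°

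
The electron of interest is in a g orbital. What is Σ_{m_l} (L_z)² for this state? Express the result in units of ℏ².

Σ(L_z)² = 60 ℏ²

The letter g corresponds to l = 4.
The allowed m_l values are -4, -3, -2, -1, 0, 1, 2, 3, 4.
Σ m_l² = 2·(1 + 4 + 9 + 16) = 60.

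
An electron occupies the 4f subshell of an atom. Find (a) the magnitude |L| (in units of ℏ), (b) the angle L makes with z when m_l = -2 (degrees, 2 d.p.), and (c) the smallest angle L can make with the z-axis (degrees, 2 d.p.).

|L| = 2√3 ℏ ≈ 3.464ℏ; θ(m_l=-2) ≈ 125.26°; θ_min ≈ 30.00°

The 4f subshell has l = 3.
|L| = ℏ√(3·4) = 2√3 ℏ ≈ 3.464ℏ.
For m_l = -2: cos θ = -2/√12, θ ≈ 125.26°.
cos θ_min = 3/√12, so θ_min ≈ 30.00°.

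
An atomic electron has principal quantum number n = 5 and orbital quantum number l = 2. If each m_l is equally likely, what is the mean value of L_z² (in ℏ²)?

⟨L_z²⟩ = 2 ℏ²

The allowed m_l values are -2, -1, 0, 1, 2.
⟨L_z²⟩ = ℏ²·(Σ m_l²)/(2l+1) = ℏ²·10/5 = 2ℏ².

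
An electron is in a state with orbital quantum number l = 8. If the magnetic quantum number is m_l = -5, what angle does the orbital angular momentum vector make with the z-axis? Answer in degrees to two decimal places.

|L| = ℏ√(l(l+1)) = 6√2 ℏ.
L_z = m_l ℏ = −5ℏ.
cos θ = L_z/|L| = -5/√72, so θ ≈ 126.10°.

θ ≈ 126.10°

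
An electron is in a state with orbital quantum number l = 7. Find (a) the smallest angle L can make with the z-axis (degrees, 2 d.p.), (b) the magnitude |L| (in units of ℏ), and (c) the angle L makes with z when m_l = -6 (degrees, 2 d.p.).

θ_min ≈ 20.70°; |L| = 2√14 ℏ ≈ 7.483ℏ; θ(m_l=-6) ≈ 143.30°

cos θ_min = 7/√56, so θ_min ≈ 20.70°.
|L| = ℏ√(7·8) = 2√14 ℏ ≈ 7.483ℏ.
For m_l = -6: cos θ = -6/√56, θ ≈ 143.30°.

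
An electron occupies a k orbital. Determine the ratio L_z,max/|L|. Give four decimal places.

L_z,max/|L| = 0.9354

For a k orbital, l = 7.
|L| = 2√14 ℏ ≈ 7.4833ℏ, while L_z,max = lℏ = 7ℏ.
L_z,max/|L| = 7/√56 = 0.9354.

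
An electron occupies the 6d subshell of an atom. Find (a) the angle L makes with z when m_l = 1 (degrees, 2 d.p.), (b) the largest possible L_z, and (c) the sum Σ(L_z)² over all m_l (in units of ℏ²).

The 6d subshell has l = 2.
For m_l = 1: cos θ = 1/√6, θ ≈ 65.91°.
L_z,max = lℏ = 2ℏ.
Σ m_l² = 10, so Σ(L_z)² = 10 ℏ².

θ(m_l=1) ≈ 65.91°; L_z,max = 2ℏ; Σ(L_z)² = 10 ℏ²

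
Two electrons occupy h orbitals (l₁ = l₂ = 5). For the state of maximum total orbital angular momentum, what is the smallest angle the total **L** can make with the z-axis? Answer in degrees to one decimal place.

L runs from |5 − 5| = 0 to 5 + 5 = 10.
L ∈ {0, 1, 2, 3, 4, 5, 6, 7, 8, 9, 10}.
The maximum is L = 10, with |L_tot| = ℏ√(10·11) = √110 ℏ.
The minimum angle with z is arccos(10/√110) ≈ 17.5°.

θ_min ≈ 17.5°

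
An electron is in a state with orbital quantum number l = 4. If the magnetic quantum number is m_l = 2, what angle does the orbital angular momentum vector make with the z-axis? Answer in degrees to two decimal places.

θ ≈ 63.43°

|L| = √(l(l+1)) ℏ = 2√5 ℏ.
L_z = m_l ℏ = 2ℏ.
cos θ = L_z/|L| = 2/√20, so θ ≈ 63.43°.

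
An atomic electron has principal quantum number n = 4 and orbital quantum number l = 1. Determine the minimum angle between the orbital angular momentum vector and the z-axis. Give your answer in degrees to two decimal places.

θ_min ≈ 45.00°

|L| = ℏ√(l(l+1)) = √2 ℏ.
The smallest angle corresponds to the largest L_z, i.e. m_l = l = 1, giving L_z = 1ℏ.
cos θ_min = 1/√2, so θ_min ≈ 45.00°.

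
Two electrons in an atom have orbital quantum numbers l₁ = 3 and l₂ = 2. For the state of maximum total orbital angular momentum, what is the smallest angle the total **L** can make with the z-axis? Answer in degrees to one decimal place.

θ_min ≈ 24.1°

The total orbital quantum number L ranges from |l₁ − l₂| to l₁ + l₂ in integer steps.
L ∈ {1, 2, 3, 4, 5}.
The maximum is L = 5, with |L_tot| = ℏ√(5·6) = √30 ℏ.
The minimum angle with z is arccos(5/√30) ≈ 24.1°.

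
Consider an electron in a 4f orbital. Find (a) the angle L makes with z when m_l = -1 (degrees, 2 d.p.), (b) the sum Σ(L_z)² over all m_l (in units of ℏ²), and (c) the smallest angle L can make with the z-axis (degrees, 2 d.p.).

θ(m_l=-1) ≈ 106.78°; Σ(L_z)² = 28 ℏ²; θ_min ≈ 30.00°

For 4f, l = 3.
For m_l = -1: cos θ = -1/√12, θ ≈ 106.78°.
Σ m_l² = 28, so Σ(L_z)² = 28 ℏ².
cos θ_min = 3/√12, so θ_min ≈ 30.00°.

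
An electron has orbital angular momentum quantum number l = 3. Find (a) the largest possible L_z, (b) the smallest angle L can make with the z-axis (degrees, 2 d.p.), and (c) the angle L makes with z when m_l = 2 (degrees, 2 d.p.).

L_z,max = 3ℏ; θ_min ≈ 30.00°; θ(m_l=2) ≈ 54.74°

L_z,max = lℏ = 3ℏ.
cos θ_min = 3/√12, so θ_min ≈ 30.00°.
For m_l = 2: cos θ = 2/√12, θ ≈ 54.74°.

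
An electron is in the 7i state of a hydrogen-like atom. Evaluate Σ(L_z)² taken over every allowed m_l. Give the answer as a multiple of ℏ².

For 7i, l = 6.
The allowed m_l values are -6, -5, -4, -3, -2, -1, 0, 1, 2, 3, 4, 5, 6.
Σ m_l² = l(l+1)(2l+1)/3 = 6·7·13/3 = 182.

Σ(L_z)² = 182 ℏ²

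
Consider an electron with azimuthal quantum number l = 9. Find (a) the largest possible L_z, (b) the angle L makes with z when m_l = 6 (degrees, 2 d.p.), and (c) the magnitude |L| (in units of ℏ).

L_z,max = 9ℏ; θ(m_l=6) ≈ 50.77°; |L| = 3√10 ℏ ≈ 9.487ℏ

L_z,max = lℏ = 9ℏ.
For m_l = 6: cos θ = 6/√90, θ ≈ 50.77°.
|L| = ℏ√(9·10) = 3√10 ℏ ≈ 9.487ℏ.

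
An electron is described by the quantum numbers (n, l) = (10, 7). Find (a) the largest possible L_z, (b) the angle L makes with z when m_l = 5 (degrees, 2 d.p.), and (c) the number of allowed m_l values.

L_z,max = lℏ = 7ℏ.
For m_l = 5: cos θ = 5/√56, θ ≈ 48.08°.
There are 2l+1 = 15 values of m_l.

L_z,max = 7ℏ; θ(m_l=5) ≈ 48.08°; 15 values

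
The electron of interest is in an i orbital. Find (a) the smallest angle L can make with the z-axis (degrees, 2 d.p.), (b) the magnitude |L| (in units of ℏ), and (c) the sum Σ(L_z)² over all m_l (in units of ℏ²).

An i state has l = 6.
cos θ_min = 6/√42, so θ_min ≈ 22.21°.
|L| = ℏ√(6·7) = √42 ℏ ≈ 6.481ℏ.
Σ m_l² = 182, so Σ(L_z)² = 182 ℏ².

θ_min ≈ 22.21°; |L| = √42 ℏ ≈ 6.481ℏ; Σ(L_z)² = 182 ℏ²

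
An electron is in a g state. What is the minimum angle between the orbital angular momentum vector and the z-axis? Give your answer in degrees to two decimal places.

θ_min ≈ 26.57°

For a g orbital, l = 4.
|L|² = l(l+1)ℏ² = 20ℏ², so |L| = 2√5 ℏ.
The smallest angle corresponds to the largest L_z, i.e. m_l = l = 4, giving L_z = 4ℏ.
cos θ_min = 4/√20, so θ_min ≈ 26.57°.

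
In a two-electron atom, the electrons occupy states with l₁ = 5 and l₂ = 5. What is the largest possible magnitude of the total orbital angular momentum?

|L_tot|_max = √110 ℏ ≈ 10.488ℏ

L runs from |5 − 5| = 0 to 5 + 5 = 10.
So L can be 0, 1, 2, 3, 4, 5, 6, 7, 8, 9, 10.
The largest magnitude corresponds to L = 10: |L_tot| = ℏ√(10·11) = √110 ℏ.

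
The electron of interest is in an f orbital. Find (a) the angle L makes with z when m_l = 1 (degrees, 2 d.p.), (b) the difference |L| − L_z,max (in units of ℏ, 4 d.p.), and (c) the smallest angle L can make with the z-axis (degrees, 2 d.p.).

For an f orbital, l = 3.
For m_l = 1: cos θ = 1/√12, θ ≈ 73.22°.
|L| − L_z,max = (2√3 − 3)ℏ ≈ 0.4641ℏ.
cos θ_min = 3/√12, so θ_min ≈ 30.00°.

θ(m_l=1) ≈ 73.22°; |L|−L_z,max ≈ 0.4641ℏ; θ_min ≈ 30.00°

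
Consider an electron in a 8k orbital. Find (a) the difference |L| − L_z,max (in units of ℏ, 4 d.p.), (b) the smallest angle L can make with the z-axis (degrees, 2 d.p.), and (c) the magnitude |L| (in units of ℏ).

8k means n = 8, l = 7.
|L| − L_z,max = (2√14 − 7)ℏ ≈ 0.4833ℏ.
cos θ_min = 7/√56, so θ_min ≈ 20.70°.
|L| = ℏ√(7·8) = 2√14 ℏ ≈ 7.483ℏ.

|L|−L_z,max ≈ 0.4833ℏ; θ_min ≈ 20.70°; |L| = 2√14 ℏ ≈ 7.483ℏ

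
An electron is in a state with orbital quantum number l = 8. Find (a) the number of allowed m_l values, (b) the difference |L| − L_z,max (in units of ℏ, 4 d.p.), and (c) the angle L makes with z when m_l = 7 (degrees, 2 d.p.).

There are 2l+1 = 17 values of m_l.
|L| − L_z,max = (6√2 − 8)ℏ ≈ 0.4853ℏ.
For m_l = 7: cos θ = 7/√72, θ ≈ 34.42°.

17 values; |L|−L_z,max ≈ 0.4853ℏ; θ(m_l=7) ≈ 34.42°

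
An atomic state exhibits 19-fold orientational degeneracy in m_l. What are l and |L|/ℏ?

l = 9, |L| = 3√10 ℏ ≈ 9.487ℏ

Since there are 2l+1 = 19 values of m_l, l = 9.
|L| = ℏ√(l(l+1)) = ℏ√(9·10) = 3√10 ℏ.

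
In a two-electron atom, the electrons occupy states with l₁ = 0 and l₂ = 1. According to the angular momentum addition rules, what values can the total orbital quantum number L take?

Angular momentum addition gives L = |l₁ − l₂|, …, l₁ + l₂.
L ∈ {1}.

L = 1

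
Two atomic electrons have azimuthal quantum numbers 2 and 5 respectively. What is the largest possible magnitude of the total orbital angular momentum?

|L_tot|_max = 2√14 ℏ ≈ 7.483ℏ

By the triangle rule, |l₁ − l₂| ≤ L ≤ l₁ + l₂.
L ∈ {3, 4, 5, 6, 7}.
The largest magnitude corresponds to L = 7: |L_tot| = ℏ√(7·8) = 2√14 ℏ.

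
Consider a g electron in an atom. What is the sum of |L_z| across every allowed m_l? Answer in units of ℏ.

A g state has l = 4.
m_l ∈ {-4, -3, -2, -1, 0, 1, 2, 3, 4}.
Σ|m_l| = l(l+1) = 20.

Σ|L_z| = 20 ℏ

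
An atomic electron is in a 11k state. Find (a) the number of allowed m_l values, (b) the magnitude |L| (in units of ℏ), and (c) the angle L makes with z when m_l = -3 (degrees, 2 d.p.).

15 values; |L| = 2√14 ℏ ≈ 7.483ℏ; θ(m_l=-3) ≈ 113.63°

11k means n = 11, l = 7.
There are 2l+1 = 15 values of m_l.
|L| = ℏ√(7·8) = 2√14 ℏ ≈ 7.483ℏ.
For m_l = -3: cos θ = -3/√56, θ ≈ 113.63°.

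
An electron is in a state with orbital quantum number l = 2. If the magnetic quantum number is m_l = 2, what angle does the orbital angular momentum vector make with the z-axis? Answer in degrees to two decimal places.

θ ≈ 35.26°

|L| = ℏ√(l(l+1)) = √6 ℏ.
L_z = m_l ℏ = 2ℏ.
cos θ = L_z/|L| = 2/√6, so θ ≈ 35.26°.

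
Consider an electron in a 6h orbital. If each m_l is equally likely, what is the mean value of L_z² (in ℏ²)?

⟨L_z²⟩ = 10 ℏ²

6h means n = 6, l = 5.
m_l runs from −5 to 5, i.e. {-5, -4, -3, -2, -1, 0, 1, 2, 3, 4, 5}.
Average of L_z² over 11 states: 110/11 ℏ² = 10 ℏ².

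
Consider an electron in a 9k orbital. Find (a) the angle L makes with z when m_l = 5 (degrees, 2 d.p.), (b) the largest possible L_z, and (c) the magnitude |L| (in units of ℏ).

θ(m_l=5) ≈ 48.08°; L_z,max = 7ℏ; |L| = 2√14 ℏ ≈ 7.483ℏ

9k means n = 9, l = 7.
For m_l = 5: cos θ = 5/√56, θ ≈ 48.08°.
L_z,max = lℏ = 7ℏ.
|L| = ℏ√(7·8) = 2√14 ℏ ≈ 7.483ℏ.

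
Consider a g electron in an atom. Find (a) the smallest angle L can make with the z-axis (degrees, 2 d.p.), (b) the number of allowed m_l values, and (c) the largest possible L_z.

For a g orbital, l = 4.
cos θ_min = 4/√20, so θ_min ≈ 26.57°.
There are 2l+1 = 9 values of m_l.
L_z,max = lℏ = 4ℏ.

θ_min ≈ 26.57°; 9 values; L_z,max = 4ℏ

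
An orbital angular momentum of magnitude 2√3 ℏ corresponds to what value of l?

(|L|/ℏ)² = l(l+1) = 12.
Solving: l = 3.

l = 3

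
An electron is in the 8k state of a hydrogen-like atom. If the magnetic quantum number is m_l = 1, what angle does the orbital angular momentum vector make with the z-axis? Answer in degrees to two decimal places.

θ ≈ 82.32°

For 8k, l = 7.
|L| = ℏ√(l(l+1)) = 2√14 ℏ.
L_z = m_l ℏ = 1ℏ.
cos θ = L_z/|L| = 1/√56, so θ ≈ 82.32°.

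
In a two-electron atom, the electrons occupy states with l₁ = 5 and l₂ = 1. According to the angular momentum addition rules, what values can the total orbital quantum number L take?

L = 4, 5, 6

The total orbital quantum number L ranges from |l₁ − l₂| to l₁ + l₂ in integer steps.
Allowed values: L = 4, 5, 6.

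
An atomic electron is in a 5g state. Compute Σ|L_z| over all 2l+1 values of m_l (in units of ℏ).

The 5g subshell has l = 4.
m_l runs from −4 to 4, i.e. {-4, -3, -2, -1, 0, 1, 2, 3, 4}.
Σ|m_l| = 2·4(4+1)/2 = 20.

Σ|L_z| = 20 ℏ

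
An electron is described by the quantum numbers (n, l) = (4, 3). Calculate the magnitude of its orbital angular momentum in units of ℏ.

|L| = 2√3 ℏ ≈ 3.464ℏ

|L| = ℏ√(l(l+1)) = ℏ√(3·4) = 2√3 ℏ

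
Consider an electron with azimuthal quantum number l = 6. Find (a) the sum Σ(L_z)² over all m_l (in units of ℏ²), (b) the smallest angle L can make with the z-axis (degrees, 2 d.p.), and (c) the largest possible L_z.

Σ(L_z)² = 182 ℏ²; θ_min ≈ 22.21°; L_z,max = 6ℏ

Σ m_l² = 182, so Σ(L_z)² = 182 ℏ².
cos θ_min = 6/√42, so θ_min ≈ 22.21°.
L_z,max = lℏ = 6ℏ.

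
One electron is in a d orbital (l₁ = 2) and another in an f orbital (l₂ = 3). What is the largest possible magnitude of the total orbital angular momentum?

|L_tot|_max = √30 ℏ ≈ 5.477ℏ

The total orbital quantum number L ranges from |l₁ − l₂| to l₁ + l₂ in integer steps.
L ∈ {1, 2, 3, 4, 5}.
The largest magnitude corresponds to L = 5: |L_tot| = ℏ√(5·6) = √30 ℏ.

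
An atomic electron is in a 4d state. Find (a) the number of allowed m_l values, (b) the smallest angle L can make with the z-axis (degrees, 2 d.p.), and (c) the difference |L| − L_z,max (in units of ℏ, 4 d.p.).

5 values; θ_min ≈ 35.26°; |L|−L_z,max ≈ 0.4495ℏ

For 4d, l = 2.
There are 2l+1 = 5 values of m_l.
cos θ_min = 2/√6, so θ_min ≈ 35.26°.
|L| − L_z,max = (√6 − 2)ℏ ≈ 0.4495ℏ.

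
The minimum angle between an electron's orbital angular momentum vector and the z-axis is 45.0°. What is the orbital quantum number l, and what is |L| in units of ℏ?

l = 1, |L| = √2 ℏ ≈ 1.414ℏ

cos θ_min = l/√(l(l+1)) = √(l/(l+1)), so l/(l+1) = cos²(45.0°) = 0.5000.
l = cos²θ/sin²θ ≈ 1.
Then |L| = ℏ√(1·2) = √2 ℏ.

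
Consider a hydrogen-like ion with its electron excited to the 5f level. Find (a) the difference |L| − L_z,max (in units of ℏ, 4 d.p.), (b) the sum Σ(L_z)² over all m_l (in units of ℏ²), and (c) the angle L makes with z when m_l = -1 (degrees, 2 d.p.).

The 5f level has l = 3.
|L| − L_z,max = (2√3 − 3)ℏ ≈ 0.4641ℏ.
Σ m_l² = 28, so Σ(L_z)² = 28 ℏ².
For m_l = -1: cos θ = -1/√12, θ ≈ 106.78°.

|L|−L_z,max ≈ 0.4641ℏ; Σ(L_z)² = 28 ℏ²; θ(m_l=-1) ≈ 106.78°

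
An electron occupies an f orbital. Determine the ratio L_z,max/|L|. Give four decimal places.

F corresponds to l = 3.
|L| = 2√3 ℏ ≈ 3.4641ℏ, while L_z,max = lℏ = 3ℏ.
L_z,max/|L| = 3/√12 = 0.8660.

L_z,max/|L| = 0.8660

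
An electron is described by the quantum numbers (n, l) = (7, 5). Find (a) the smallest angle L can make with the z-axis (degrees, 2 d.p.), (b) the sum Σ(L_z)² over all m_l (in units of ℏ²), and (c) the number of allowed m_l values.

θ_min ≈ 24.09°; Σ(L_z)² = 110 ℏ²; 11 values

cos θ_min = 5/√30, so θ_min ≈ 24.09°.
Σ m_l² = 110, so Σ(L_z)² = 110 ℏ².
There are 2l+1 = 11 values of m_l.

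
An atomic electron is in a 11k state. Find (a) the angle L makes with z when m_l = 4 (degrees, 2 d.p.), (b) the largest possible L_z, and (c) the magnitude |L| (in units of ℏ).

θ(m_l=4) ≈ 57.69°; L_z,max = 7ℏ; |L| = 2√14 ℏ ≈ 7.483ℏ

The 11k subshell has l = 7.
For m_l = 4: cos θ = 4/√56, θ ≈ 57.69°.
L_z,max = lℏ = 7ℏ.
|L| = ℏ√(7·8) = 2√14 ℏ ≈ 7.483ℏ.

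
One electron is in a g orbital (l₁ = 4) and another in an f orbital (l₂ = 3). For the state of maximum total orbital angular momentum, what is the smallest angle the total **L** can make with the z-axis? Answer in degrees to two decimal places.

The total orbital quantum number L ranges from |l₁ − l₂| to l₁ + l₂ in integer steps.
Allowed values: L = 1, 2, 3, 4, 5, 6, 7.
The maximum is L = 7, with |L_tot| = ℏ√(7·8) = 2√14 ℏ.
The minimum angle with z is arccos(7/√56) ≈ 20.70°.

θ_min ≈ 20.70°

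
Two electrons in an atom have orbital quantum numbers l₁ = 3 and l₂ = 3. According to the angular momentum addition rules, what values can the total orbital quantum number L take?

The total orbital quantum number L ranges from |l₁ − l₂| to l₁ + l₂ in integer steps.
L ∈ {0, 1, 2, 3, 4, 5, 6}.

L = 0, 1, 2, 3, 4, 5, 6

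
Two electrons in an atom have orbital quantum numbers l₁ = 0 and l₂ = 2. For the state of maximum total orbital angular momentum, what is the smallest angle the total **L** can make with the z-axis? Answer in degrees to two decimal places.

The total orbital quantum number L ranges from |l₁ − l₂| to l₁ + l₂ in integer steps.
L ∈ {2}.
The maximum is L = 2, with |L_tot| = ℏ√(2·3) = √6 ℏ.
The minimum angle with z is arccos(2/√6) ≈ 35.26°.

θ_min ≈ 35.26°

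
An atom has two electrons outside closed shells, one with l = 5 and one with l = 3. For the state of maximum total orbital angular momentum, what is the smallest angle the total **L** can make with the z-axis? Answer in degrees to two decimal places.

Angular momentum addition gives L = |l₁ − l₂|, …, l₁ + l₂.
So L can be 2, 3, 4, 5, 6, 7, 8.
The maximum is L = 8, with |L_tot| = ℏ√(8·9) = 6√2 ℏ.
The minimum angle with z is arccos(8/√72) ≈ 19.47°.

θ_min ≈ 19.47°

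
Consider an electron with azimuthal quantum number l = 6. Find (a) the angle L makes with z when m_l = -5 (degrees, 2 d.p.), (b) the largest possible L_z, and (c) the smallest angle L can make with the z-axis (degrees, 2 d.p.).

θ(m_l=-5) ≈ 140.49°; L_z,max = 6ℏ; θ_min ≈ 22.21°

For m_l = -5: cos θ = -5/√42, θ ≈ 140.49°.
L_z,max = lℏ = 6ℏ.
cos θ_min = 6/√42, so θ_min ≈ 22.21°.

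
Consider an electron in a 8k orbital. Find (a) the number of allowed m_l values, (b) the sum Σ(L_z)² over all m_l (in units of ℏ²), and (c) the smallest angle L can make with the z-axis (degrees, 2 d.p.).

The 8k subshell has l = 7.
There are 2l+1 = 15 values of m_l.
Σ m_l² = 280, so Σ(L_z)² = 280 ℏ².
cos θ_min = 7/√56, so θ_min ≈ 20.70°.

15 values; Σ(L_z)² = 280 ℏ²; θ_min ≈ 20.70°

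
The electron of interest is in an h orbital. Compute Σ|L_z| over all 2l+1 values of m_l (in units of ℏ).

Σ|L_z| = 30 ℏ

The letter h corresponds to l = 5.
The allowed m_l values are -5, -4, -3, -2, -1, 0, 1, 2, 3, 4, 5.
Σ|m_l| = 2(1+2+…+5) = 30.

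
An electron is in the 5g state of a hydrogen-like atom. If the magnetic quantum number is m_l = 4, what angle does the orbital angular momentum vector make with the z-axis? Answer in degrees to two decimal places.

For 5g, l = 4.
|L| = ℏ√(l(l+1)) = 2√5 ℏ.
L_z = m_l ℏ = 4ℏ.
cos θ = L_z/|L| = 4/√20, so θ ≈ 26.57°.

θ ≈ 26.57°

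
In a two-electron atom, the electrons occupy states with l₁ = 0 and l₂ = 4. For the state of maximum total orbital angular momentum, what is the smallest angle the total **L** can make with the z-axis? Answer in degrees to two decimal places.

θ_min ≈ 26.57°

The total orbital quantum number L ranges from |l₁ − l₂| to l₁ + l₂ in integer steps.
L ∈ {4}.
The maximum is L = 4, with |L_tot| = ℏ√(4·5) = 2√5 ℏ.
The minimum angle with z is arccos(4/√20) ≈ 26.57°.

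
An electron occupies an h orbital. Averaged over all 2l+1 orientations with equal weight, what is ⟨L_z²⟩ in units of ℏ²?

⟨L_z²⟩ = 10 ℏ²

For an h orbital, l = 5.
m_l ∈ {-5, -4, -3, -2, -1, 0, 1, 2, 3, 4, 5}.
Average of L_z² over 11 states: 110/11 ℏ² = 10 ℏ².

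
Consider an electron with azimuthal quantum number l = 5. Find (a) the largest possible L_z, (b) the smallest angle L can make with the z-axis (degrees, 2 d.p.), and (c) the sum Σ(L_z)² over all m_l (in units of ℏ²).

L_z,max = 5ℏ; θ_min ≈ 24.09°; Σ(L_z)² = 110 ℏ²

L_z,max = lℏ = 5ℏ.
cos θ_min = 5/√30, so θ_min ≈ 24.09°.
Σ m_l² = 110, so Σ(L_z)² = 110 ℏ².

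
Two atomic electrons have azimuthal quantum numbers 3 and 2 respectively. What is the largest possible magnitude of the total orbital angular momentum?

Angular momentum addition gives L = |l₁ − l₂|, …, l₁ + l₂.
So L can be 1, 2, 3, 4, 5.
The largest magnitude corresponds to L = 5: |L_tot| = ℏ√(5·6) = √30 ℏ.

|L_tot|_max = √30 ℏ ≈ 5.477ℏ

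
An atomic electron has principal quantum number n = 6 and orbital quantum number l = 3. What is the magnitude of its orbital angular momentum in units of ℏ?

|L| = 2√3 ℏ ≈ 3.464ℏ

|L| = ℏ√(l(l+1)) = ℏ√(3·4) = 2√3 ℏ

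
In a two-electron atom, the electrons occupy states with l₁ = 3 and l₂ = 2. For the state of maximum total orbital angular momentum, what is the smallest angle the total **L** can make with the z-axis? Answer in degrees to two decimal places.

L runs from |3 − 2| = 1 to 3 + 2 = 5.
Allowed values: L = 1, 2, 3, 4, 5.
The maximum is L = 5, with |L_tot| = ℏ√(5·6) = √30 ℏ.
The minimum angle with z is arccos(5/√30) ≈ 24.09°.

θ_min ≈ 24.09°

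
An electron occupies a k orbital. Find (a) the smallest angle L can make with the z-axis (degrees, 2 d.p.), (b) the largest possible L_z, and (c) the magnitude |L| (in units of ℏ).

θ_min ≈ 20.70°; L_z,max = 7ℏ; |L| = 2√14 ℏ ≈ 7.483ℏ

For a k orbital, l = 7.
cos θ_min = 7/√56, so θ_min ≈ 20.70°.
L_z,max = lℏ = 7ℏ.
|L| = ℏ√(7·8) = 2√14 ℏ ≈ 7.483ℏ.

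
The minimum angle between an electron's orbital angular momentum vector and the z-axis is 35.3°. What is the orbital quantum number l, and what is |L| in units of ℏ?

cos²θ_min = l/(l+1) = 0.6661.
Thus l = 0.6661/(1 − 0.6661) ≈ 2.
Then |L| = ℏ√(2·3) = √6 ℏ.

l = 2, |L| = √6 ℏ ≈ 2.449ℏ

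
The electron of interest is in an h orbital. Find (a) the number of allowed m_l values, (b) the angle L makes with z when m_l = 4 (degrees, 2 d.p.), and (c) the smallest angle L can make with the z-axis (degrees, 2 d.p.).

11 values; θ(m_l=4) ≈ 43.09°; θ_min ≈ 24.09°

H corresponds to l = 5.
There are 2l+1 = 11 values of m_l.
For m_l = 4: cos θ = 4/√30, θ ≈ 43.09°.
cos θ_min = 5/√30, so θ_min ≈ 24.09°.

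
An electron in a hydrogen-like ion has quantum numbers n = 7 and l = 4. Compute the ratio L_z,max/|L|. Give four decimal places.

|L| = 2√5 ℏ ≈ 4.4721ℏ, while L_z,max = lℏ = 4ℏ.
L_z,max/|L| = 4/√20 = 0.8944.

L_z,max/|L| = 0.8944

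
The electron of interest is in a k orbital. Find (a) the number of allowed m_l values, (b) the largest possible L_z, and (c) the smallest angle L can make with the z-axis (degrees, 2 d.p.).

15 values; L_z,max = 7ℏ; θ_min ≈ 20.70°

A k state has l = 7.
There are 2l+1 = 15 values of m_l.
L_z,max = lℏ = 7ℏ.
cos θ_min = 7/√56, so θ_min ≈ 20.70°.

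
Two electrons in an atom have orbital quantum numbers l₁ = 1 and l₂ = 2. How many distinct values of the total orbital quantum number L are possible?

Angular momentum addition gives L = |l₁ − l₂|, …, l₁ + l₂.
So L can be 1, 2, 3.
That is 3 values.

3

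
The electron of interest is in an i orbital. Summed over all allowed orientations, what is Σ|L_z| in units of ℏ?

The letter i corresponds to l = 6.
m_l runs from −6 to 6, i.e. {-6, -5, -4, -3, -2, -1, 0, 1, 2, 3, 4, 5, 6}.
Σ|m_l| = l(l+1) = 42.

Σ|L_z| = 42 ℏ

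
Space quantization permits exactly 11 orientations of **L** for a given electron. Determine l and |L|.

11 = 2l + 1, so l = (11−1)/2 = 5.
Then |L| = √(l(l+1)) ℏ = √30 ℏ.

l = 5, |L| = √30 ℏ ≈ 5.477ℏ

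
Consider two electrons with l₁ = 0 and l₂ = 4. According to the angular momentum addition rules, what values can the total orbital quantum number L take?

The total orbital quantum number L ranges from |l₁ − l₂| to l₁ + l₂ in integer steps.
So L can be 4.

L = 4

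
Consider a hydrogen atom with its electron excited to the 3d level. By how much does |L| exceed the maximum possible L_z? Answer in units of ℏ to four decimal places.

The 3d level has l = 2.
|L| = √6 ℏ ≈ 2.4495ℏ, while L_z,max = lℏ = 2ℏ.
The difference is (√6 − 2)ℏ ≈ 0.4495ℏ.

|L| − L_z,max ≈ 0.4495ℏ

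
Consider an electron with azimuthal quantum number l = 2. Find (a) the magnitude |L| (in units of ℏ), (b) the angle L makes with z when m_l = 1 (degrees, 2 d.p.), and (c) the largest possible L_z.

|L| = ℏ√(2·3) = √6 ℏ ≈ 2.449ℏ.
For m_l = 1: cos θ = 1/√6, θ ≈ 65.91°.
L_z,max = lℏ = 2ℏ.

|L| = √6 ℏ ≈ 2.449ℏ; θ(m_l=1) ≈ 65.91°; L_z,max = 2ℏ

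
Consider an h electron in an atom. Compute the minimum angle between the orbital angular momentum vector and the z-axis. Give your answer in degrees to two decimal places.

For an h orbital, l = 5.
|L| = √(l(l+1)) ℏ = √30 ℏ.
The smallest angle corresponds to the largest L_z, i.e. m_l = l = 5, giving L_z = 5ℏ.
cos θ_min = 5/√30, so θ_min ≈ 24.09°.

θ_min ≈ 24.09°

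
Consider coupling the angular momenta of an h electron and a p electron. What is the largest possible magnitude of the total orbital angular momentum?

L runs from |5 − 1| = 4 to 5 + 1 = 6.
Allowed values: L = 4, 5, 6.
The largest magnitude corresponds to L = 6: |L_tot| = ℏ√(6·7) = √42 ℏ.

|L_tot|_max = √42 ℏ ≈ 6.481ℏ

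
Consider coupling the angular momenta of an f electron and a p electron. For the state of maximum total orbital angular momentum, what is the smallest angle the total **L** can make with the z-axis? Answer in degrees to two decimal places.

θ_min ≈ 26.57°

By the triangle rule, |l₁ − l₂| ≤ L ≤ l₁ + l₂.
L ∈ {2, 3, 4}.
The maximum is L = 4, with |L_tot| = ℏ√(4·5) = 2√5 ℏ.
The minimum angle with z is arccos(4/√20) ≈ 26.57°.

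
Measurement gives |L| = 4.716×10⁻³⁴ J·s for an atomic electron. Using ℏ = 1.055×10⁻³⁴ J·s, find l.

Dividing by ℏ: |L|/ℏ ≈ 4.470.
Set l(l+1) = 19.98; the integer solution is l = 4.

l = 4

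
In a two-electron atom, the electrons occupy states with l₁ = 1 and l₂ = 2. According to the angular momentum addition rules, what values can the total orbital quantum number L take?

L = 1, 2, 3

The total orbital quantum number L ranges from |l₁ − l₂| to l₁ + l₂ in integer steps.
So L can be 1, 2, 3.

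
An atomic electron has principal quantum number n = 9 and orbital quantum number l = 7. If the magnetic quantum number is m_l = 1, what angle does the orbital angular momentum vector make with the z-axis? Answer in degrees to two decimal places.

|L| = √(l(l+1)) ℏ = 2√14 ℏ.
L_z = m_l ℏ = 1ℏ.
cos θ = L_z/|L| = 1/√56, so θ ≈ 82.32°.

θ ≈ 82.32°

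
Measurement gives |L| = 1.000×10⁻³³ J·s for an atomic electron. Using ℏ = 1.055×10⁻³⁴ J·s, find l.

l = 9

|L|/ℏ = (1.000×10⁻³³)/(1.055×10⁻³⁴) ≈ 9.479.
Set l(l+1) = 89.85; the integer solution is l = 9.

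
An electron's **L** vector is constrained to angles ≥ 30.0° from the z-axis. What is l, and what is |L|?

cos²θ_min = l/(l+1) = 0.7500.
Thus l = 0.7500/(1 − 0.7500) ≈ 3.
Then |L| = ℏ√(3·4) = 2√3 ℏ.

l = 3, |L| = 2√3 ℏ ≈ 3.464ℏ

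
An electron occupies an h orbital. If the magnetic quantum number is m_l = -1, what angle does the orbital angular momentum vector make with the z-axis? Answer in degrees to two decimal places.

θ ≈ 100.52°

H corresponds to l = 5.
|L|² = l(l+1)ℏ² = 30ℏ², so |L| = √30 ℏ.
L_z = m_l ℏ = −1ℏ.
cos θ = L_z/|L| = -1/√30, so θ ≈ 100.52°.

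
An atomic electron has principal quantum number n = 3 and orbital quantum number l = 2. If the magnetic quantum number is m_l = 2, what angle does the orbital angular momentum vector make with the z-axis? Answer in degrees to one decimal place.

|L| = √(l(l+1)) ℏ = √6 ℏ.
L_z = m_l ℏ = 2ℏ.
cos θ = L_z/|L| = 2/√6, so θ ≈ 35.3°.

θ ≈ 35.3°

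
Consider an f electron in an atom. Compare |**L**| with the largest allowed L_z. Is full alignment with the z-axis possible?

For an f orbital, l = 3.
|L| = 2√3 ℏ ≈ 3.4641ℏ, while L_z,max = lℏ = 3ℏ.
Since |L| > L_z,max, the vector can never point exactly along z; the closest it comes is θ_min = arccos(3/√12) ≈ 30.0°.

No: L_z,max = 3ℏ < |L| = 2√3 ℏ ≈ 3.464ℏ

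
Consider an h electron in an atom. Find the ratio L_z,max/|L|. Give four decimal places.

An h state has l = 5.
|L| = √30 ℏ ≈ 5.4772ℏ, while L_z,max = lℏ = 5ℏ.
L_z,max/|L| = 5/√30 = 0.9129.

L_z,max/|L| = 0.9129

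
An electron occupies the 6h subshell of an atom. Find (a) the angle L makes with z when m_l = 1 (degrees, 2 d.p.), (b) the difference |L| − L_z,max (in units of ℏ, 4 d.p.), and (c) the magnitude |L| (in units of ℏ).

θ(m_l=1) ≈ 79.48°; |L|−L_z,max ≈ 0.4772ℏ; |L| = √30 ℏ ≈ 5.477ℏ

For 6h, l = 5.
For m_l = 1: cos θ = 1/√30, θ ≈ 79.48°.
|L| − L_z,max = (√30 − 5)ℏ ≈ 0.4772ℏ.
|L| = ℏ√(5·6) = √30 ℏ ≈ 5.477ℏ.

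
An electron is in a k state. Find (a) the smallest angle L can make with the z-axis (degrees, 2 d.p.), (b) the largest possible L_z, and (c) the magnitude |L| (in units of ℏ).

θ_min ≈ 20.70°; L_z,max = 7ℏ; |L| = 2√14 ℏ ≈ 7.483ℏ

A k state has l = 7.
cos θ_min = 7/√56, so θ_min ≈ 20.70°.
L_z,max = lℏ = 7ℏ.
|L| = ℏ√(7·8) = 2√14 ℏ ≈ 7.483ℏ.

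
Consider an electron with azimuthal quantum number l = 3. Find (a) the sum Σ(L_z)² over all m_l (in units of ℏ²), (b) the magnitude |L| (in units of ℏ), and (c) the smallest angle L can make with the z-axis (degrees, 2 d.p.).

Σ m_l² = 28, so Σ(L_z)² = 28 ℏ².
|L| = ℏ√(3·4) = 2√3 ℏ ≈ 3.464ℏ.
cos θ_min = 3/√12, so θ_min ≈ 30.00°.

Σ(L_z)² = 28 ℏ²; |L| = 2√3 ℏ ≈ 3.464ℏ; θ_min ≈ 30.00°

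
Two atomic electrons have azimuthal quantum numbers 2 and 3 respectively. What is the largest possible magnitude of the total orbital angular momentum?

|L_tot|_max = √30 ℏ ≈ 5.477ℏ

By the triangle rule, |l₁ − l₂| ≤ L ≤ l₁ + l₂.
So L can be 1, 2, 3, 4, 5.
The largest magnitude corresponds to L = 5: |L_tot| = ℏ√(5·6) = √30 ℏ.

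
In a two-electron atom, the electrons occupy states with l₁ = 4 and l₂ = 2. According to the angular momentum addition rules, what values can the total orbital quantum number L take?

Angular momentum addition gives L = |l₁ − l₂|, …, l₁ + l₂.
L ∈ {2, 3, 4, 5, 6}.

L = 2, 3, 4, 5, 6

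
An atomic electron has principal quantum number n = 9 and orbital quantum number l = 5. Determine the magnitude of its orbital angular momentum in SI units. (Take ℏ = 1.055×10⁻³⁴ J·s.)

|L| = ℏ√(l(l+1)) = ℏ√(5·6) = √30 ℏ
Numerically, |L| = 5.477 × (1.055×10⁻³⁴ J·s) = 5.778×10⁻³⁴ J·s.

|L| = 5.778×10⁻³⁴ J·s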